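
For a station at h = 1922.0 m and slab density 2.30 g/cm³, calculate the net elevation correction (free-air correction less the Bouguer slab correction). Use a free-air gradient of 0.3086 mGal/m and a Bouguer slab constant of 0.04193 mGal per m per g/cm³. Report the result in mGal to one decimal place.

407.8

Combined gradient = 0.3086 − 0.04193 × 2.30 = 0.2121610 mGal/m
Combined elevation correction = 0.2121610 × 1922.0 = 407.8 mGal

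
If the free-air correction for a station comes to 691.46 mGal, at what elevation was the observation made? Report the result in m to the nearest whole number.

h = 691.46 / 0.3086 = 2240.64 m

2241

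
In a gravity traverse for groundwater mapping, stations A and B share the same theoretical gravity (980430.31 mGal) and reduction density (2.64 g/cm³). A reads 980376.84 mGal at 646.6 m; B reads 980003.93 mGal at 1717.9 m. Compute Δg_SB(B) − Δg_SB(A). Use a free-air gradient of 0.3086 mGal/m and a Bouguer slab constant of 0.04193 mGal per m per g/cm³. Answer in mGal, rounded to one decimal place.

Δg_SB(A) = 980376.84 − 980430.31 + 0.3086×646.6 − 0.04193×2.64×646.6 = 74.50 mGal
Δg_SB(B) = 980003.93 − 980430.31 + 0.3086×1717.9 − 0.04193×2.64×1717.9 = -86.40 mGal
Difference = -86.40 − (74.50) = -160.90 mGal

-160.9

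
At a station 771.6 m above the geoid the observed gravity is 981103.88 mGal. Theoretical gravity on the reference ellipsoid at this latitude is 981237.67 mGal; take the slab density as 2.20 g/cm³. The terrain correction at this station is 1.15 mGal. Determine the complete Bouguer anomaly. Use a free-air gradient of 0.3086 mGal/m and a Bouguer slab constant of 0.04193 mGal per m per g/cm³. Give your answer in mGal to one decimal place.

34.3

Free-air correction = 0.3086 × 771.6 = 238.12 mGal
Free-air anomaly = 981103.88 − 981237.67 + (238.12) = 104.33 mGal
Bouguer slab correction = 0.04193 × 2.20 × 771.6 = 71.18 mGal
Simple Bouguer anomaly = 104.33 − (71.18) = 33.15 mGal
Complete Bouguer anomaly = 33.15 + 1.15 = 34.30 mGal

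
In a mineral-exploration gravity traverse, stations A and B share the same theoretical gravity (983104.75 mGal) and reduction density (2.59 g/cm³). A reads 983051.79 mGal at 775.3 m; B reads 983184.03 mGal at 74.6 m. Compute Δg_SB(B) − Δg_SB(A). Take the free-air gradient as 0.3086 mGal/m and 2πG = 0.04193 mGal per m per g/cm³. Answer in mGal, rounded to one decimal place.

-7.9

Δg_SB(A) = 983051.79 − 983104.75 + 0.3086×775.3 − 0.04193×2.59×775.3 = 102.10 mGal
Δg_SB(B) = 983184.03 − 983104.75 + 0.3086×74.6 − 0.04193×2.59×74.6 = 94.20 mGal
Difference = 94.20 − (102.10) = -7.90 mGal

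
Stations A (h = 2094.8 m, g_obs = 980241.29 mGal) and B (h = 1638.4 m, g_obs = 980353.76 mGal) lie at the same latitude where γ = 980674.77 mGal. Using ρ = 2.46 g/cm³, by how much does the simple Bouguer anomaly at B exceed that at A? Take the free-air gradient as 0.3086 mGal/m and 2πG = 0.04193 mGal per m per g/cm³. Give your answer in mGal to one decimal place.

18.7

Δg_SB(A) = 980241.29 − 980674.77 + 0.3086×2094.8 − 0.04193×2.46×2094.8 = -3.10 mGal
Δg_SB(B) = 980353.76 − 980674.77 + 0.3086×1638.4 − 0.04193×2.46×1638.4 = 15.60 mGal
Difference = 15.60 − (-3.10) = 18.70 mGal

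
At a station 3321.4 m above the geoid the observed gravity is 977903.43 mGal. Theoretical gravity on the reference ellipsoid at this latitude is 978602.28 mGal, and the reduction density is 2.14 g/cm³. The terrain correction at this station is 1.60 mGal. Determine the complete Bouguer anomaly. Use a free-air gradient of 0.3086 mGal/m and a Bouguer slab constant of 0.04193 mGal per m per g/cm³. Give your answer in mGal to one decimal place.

Free-air correction = 0.3086 × 3321.4 = 1024.98 mGal
Free-air anomaly = 977903.43 − 978602.28 + (1024.98) = 326.13 mGal
Bouguer slab correction = 0.04193 × 2.14 × 3321.4 = 298.03 mGal
Simple Bouguer anomaly = 326.13 − (298.03) = 28.10 mGal
Complete Bouguer anomaly = 28.10 + 1.60 = 29.70 mGal

29.7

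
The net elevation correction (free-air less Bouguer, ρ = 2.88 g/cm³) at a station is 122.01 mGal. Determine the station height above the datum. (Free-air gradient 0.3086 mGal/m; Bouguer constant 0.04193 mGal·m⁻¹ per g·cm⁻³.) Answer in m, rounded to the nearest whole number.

Combined gradient = 0.3086 − 0.04193 × 2.88 = 0.1878416 mGal/m
h = 122.01 / 0.1878416 = 649.54 m

650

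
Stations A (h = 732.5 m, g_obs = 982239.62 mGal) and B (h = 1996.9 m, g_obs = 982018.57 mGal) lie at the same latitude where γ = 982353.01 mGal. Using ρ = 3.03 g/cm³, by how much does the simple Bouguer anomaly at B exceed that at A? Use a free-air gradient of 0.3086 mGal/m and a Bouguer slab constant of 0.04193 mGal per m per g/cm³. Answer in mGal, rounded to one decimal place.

Δg_SB(A) = 982239.62 − 982353.01 + 0.3086×732.5 − 0.04193×3.03×732.5 = 19.60 mGal
Δg_SB(B) = 982018.57 − 982353.01 + 0.3086×1996.9 − 0.04193×3.03×1996.9 = 28.10 mGal
Difference = 28.10 − (19.60) = 8.50 mGal

8.5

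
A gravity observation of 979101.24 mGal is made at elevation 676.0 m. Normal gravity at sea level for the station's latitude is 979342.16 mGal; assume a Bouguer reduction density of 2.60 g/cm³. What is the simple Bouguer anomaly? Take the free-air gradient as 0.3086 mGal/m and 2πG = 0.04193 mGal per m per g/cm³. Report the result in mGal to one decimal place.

-106.0

Free-air correction = 0.3086 × 676.0 = 208.61 mGal
Free-air anomaly = 979101.24 − 979342.16 + (208.61) = -32.31 mGal
Bouguer slab correction = 0.04193 × 2.60 × 676.0 = 73.70 mGal
Simple Bouguer anomaly = -32.31 − (73.70) = -106.01 mGal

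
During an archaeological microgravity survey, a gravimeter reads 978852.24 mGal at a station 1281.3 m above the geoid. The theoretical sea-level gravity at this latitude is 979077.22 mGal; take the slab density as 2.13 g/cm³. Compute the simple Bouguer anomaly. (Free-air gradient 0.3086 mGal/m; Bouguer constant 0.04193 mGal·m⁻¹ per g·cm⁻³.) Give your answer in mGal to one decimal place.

Free-air correction = 0.3086 × 1281.3 = 395.41 mGal
Free-air anomaly = 978852.24 − 979077.22 + (395.41) = 170.43 mGal
Bouguer slab correction = 0.04193 × 2.13 × 1281.3 = 114.43 mGal
Simple Bouguer anomaly = 170.43 − (114.43) = 56.00 mGal

56.0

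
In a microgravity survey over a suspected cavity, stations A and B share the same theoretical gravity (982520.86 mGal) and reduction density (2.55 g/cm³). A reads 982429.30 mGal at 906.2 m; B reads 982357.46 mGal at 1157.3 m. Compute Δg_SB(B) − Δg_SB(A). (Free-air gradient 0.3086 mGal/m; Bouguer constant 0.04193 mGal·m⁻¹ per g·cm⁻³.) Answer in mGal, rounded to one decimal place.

Δg_SB(A) = 982429.30 − 982520.86 + 0.3086×906.2 − 0.04193×2.55×906.2 = 91.20 mGal
Δg_SB(B) = 982357.46 − 982520.86 + 0.3086×1157.3 − 0.04193×2.55×1157.3 = 70.00 mGal
Difference = 70.00 − (91.20) = -21.20 mGal

-21.2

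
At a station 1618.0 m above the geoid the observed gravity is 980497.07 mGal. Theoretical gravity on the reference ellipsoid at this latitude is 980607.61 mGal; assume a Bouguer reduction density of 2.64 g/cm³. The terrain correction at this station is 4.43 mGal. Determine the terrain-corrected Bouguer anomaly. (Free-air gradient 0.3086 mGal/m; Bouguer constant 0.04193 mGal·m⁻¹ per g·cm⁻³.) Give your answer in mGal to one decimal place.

214.1

Free-air correction = 0.3086 × 1618.0 = 499.31 mGal
Free-air anomaly = 980497.07 − 980607.61 + (499.31) = 388.77 mGal
Bouguer slab correction = 0.04193 × 2.64 × 1618.0 = 179.10 mGal
Simple Bouguer anomaly = 388.77 − (179.10) = 209.67 mGal
Complete Bouguer anomaly = 209.67 + 4.43 = 214.10 mGal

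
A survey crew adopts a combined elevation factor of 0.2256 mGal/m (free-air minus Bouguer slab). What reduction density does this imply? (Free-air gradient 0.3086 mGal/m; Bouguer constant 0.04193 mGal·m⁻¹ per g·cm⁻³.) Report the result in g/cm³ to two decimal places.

1.98

0.2256 = 0.3086 − 0.04193 × ρ
ρ = (0.3086 − 0.2256) / 0.04193 = 1.98 g/cm³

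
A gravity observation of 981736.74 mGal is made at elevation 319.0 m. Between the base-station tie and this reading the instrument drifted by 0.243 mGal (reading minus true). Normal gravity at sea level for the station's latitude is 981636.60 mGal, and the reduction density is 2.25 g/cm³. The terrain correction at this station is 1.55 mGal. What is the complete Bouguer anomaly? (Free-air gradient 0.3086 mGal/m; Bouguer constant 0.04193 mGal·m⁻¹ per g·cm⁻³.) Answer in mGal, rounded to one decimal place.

Drift-corrected reading = 981736.74 − (0.243) = 981736.497 mGal
Free-air correction = 0.3086 × 319.0 = 98.44 mGal
Free-air anomaly = 981736.497 − 981636.60 + (98.44) = 198.337 mGal
Bouguer slab correction = 0.04193 × 2.25 × 319.0 = 30.10 mGal
Simple Bouguer anomaly = 198.337 − (30.10) = 168.237 mGal
Complete Bouguer anomaly = 168.237 + 1.55 = 169.787 mGal

169.8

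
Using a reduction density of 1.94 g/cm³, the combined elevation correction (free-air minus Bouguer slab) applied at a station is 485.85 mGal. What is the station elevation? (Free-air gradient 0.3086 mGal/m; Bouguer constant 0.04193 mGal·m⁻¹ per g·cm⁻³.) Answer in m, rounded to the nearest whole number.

2138

Combined gradient = 0.3086 − 0.04193 × 1.94 = 0.2272558 mGal/m
h = 485.85 / 0.2272558 = 2137.90 m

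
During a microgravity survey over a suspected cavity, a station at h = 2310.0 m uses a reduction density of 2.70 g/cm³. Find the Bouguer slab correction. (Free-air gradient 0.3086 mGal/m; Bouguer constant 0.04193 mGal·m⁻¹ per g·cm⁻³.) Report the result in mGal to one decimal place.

261.5

Bouguer slab correction = 0.04193 × 2.70 × 2310.0 = 261.5 mGal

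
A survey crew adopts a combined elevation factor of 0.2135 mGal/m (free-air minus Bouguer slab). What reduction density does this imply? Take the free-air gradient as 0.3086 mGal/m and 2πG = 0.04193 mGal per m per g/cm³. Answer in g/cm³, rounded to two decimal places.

2.27

0.2135 = 0.3086 − 0.04193 × ρ
ρ = (0.3086 − 0.2135) / 0.04193 = 2.27 g/cm³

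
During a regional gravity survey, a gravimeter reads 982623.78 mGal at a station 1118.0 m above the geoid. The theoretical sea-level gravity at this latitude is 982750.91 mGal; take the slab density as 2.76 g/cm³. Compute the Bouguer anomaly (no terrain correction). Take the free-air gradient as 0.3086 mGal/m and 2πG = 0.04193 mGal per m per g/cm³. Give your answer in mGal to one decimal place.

88.5

Free-air correction = 0.3086 × 1118.0 = 345.01 mGal
Free-air anomaly = 982623.78 − 982750.91 + (345.01) = 217.88 mGal
Bouguer slab correction = 0.04193 × 2.76 × 1118.0 = 129.38 mGal
Simple Bouguer anomaly = 217.88 − (129.38) = 88.50 mGal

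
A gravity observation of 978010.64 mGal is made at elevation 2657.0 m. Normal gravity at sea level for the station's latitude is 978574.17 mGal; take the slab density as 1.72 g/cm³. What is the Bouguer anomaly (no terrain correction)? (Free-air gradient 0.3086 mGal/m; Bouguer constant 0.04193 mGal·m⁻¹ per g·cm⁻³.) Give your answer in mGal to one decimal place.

64.8

Free-air correction = 0.3086 × 2657.0 = 819.95 mGal
Free-air anomaly = 978010.64 − 978574.17 + (819.95) = 256.42 mGal
Bouguer slab correction = 0.04193 × 1.72 × 2657.0 = 191.62 mGal
Simple Bouguer anomaly = 256.42 − (191.62) = 64.80 mGal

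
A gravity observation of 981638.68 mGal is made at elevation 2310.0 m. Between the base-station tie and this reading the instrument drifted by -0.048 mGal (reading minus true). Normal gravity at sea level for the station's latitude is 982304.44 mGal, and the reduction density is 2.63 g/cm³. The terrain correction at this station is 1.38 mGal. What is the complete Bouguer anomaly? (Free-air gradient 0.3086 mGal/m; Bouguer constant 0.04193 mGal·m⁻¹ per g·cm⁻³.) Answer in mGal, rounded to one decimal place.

-206.2

Drift-corrected reading = 981638.68 − (-0.048) = 981638.728 mGal
Free-air correction = 0.3086 × 2310.0 = 712.87 mGal
Free-air anomaly = 981638.728 − 982304.44 + (712.87) = 47.158 mGal
Bouguer slab correction = 0.04193 × 2.63 × 2310.0 = 254.74 mGal
Simple Bouguer anomaly = 47.158 − (254.74) = -207.582 mGal
Complete Bouguer anomaly = -207.582 + 1.38 = -206.202 mGal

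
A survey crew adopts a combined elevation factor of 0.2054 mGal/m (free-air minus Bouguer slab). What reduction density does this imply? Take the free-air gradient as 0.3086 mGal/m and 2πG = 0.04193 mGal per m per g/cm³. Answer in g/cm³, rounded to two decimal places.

2.46

0.2054 = 0.3086 − 0.04193 × ρ
ρ = (0.3086 − 0.2054) / 0.04193 = 2.46 g/cm³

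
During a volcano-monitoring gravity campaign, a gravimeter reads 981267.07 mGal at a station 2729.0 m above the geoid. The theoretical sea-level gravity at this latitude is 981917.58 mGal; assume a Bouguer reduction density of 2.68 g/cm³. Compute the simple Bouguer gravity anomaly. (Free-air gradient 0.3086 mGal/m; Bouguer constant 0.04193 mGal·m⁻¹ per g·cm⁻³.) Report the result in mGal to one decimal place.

Free-air correction = 0.3086 × 2729.0 = 842.17 mGal
Free-air anomaly = 981267.07 − 981917.58 + (842.17) = 191.66 mGal
Bouguer slab correction = 0.04193 × 2.68 × 2729.0 = 306.66 mGal
Simple Bouguer anomaly = 191.66 − (306.66) = -115.00 mGal

-115.0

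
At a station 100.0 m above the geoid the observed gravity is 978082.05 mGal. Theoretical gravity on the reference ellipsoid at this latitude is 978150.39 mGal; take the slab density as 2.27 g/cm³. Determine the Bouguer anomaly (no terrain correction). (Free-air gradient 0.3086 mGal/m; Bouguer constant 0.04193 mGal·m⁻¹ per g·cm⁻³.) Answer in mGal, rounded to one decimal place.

-47.0

Free-air correction = 0.3086 × 100.0 = 30.86 mGal
Free-air anomaly = 978082.05 − 978150.39 + (30.86) = -37.48 mGal
Bouguer slab correction = 0.04193 × 2.27 × 100.0 = 9.52 mGal
Simple Bouguer anomaly = -37.48 − (9.52) = -47.00 mGal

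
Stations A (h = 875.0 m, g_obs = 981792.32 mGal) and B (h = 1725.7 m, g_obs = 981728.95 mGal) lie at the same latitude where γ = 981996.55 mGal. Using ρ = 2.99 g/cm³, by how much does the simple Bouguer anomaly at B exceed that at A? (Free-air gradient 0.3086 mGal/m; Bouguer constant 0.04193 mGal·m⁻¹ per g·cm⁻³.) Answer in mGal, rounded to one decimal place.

Δg_SB(A) = 981792.32 − 981996.55 + 0.3086×875.0 − 0.04193×2.99×875.0 = -43.90 mGal
Δg_SB(B) = 981728.95 − 981996.55 + 0.3086×1725.7 − 0.04193×2.99×1725.7 = 48.60 mGal
Difference = 48.60 − (-43.90) = 92.50 mGal

92.5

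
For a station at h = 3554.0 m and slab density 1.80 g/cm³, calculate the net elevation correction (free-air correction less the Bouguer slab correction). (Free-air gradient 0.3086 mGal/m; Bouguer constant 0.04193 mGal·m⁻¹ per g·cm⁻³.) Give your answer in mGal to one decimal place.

828.5

Combined gradient = 0.3086 − 0.04193 × 1.80 = 0.2331260 mGal/m
Combined elevation correction = 0.2331260 × 3554.0 = 828.5 mGal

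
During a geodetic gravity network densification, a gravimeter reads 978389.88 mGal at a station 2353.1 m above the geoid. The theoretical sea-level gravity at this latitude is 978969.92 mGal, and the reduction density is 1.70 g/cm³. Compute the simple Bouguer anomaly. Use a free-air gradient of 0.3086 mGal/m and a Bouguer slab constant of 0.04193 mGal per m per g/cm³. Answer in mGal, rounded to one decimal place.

-21.6

Free-air correction = 0.3086 × 2353.1 = 726.17 mGal
Free-air anomaly = 978389.88 − 978969.92 + (726.17) = 146.13 mGal
Bouguer slab correction = 0.04193 × 1.70 × 2353.1 = 167.73 mGal
Simple Bouguer anomaly = 146.13 − (167.73) = -21.60 mGal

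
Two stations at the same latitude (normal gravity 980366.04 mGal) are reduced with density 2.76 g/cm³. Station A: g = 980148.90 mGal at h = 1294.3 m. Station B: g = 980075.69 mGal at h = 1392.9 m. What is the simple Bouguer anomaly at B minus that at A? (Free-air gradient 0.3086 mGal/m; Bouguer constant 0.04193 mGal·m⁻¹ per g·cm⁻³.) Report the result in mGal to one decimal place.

Δg_SB(A) = 980148.90 − 980366.04 + 0.3086×1294.3 − 0.04193×2.76×1294.3 = 32.50 mGal
Δg_SB(B) = 980075.69 − 980366.04 + 0.3086×1392.9 − 0.04193×2.76×1392.9 = -21.70 mGal
Difference = -21.70 − (32.50) = -54.20 mGal

-54.2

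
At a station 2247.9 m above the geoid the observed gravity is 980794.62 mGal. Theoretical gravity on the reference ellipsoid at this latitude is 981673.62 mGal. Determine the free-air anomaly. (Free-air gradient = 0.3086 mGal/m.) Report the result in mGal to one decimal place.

-185.3

Free-air correction = 0.3086 × 2247.9 = 693.70 mGal
Free-air anomaly = 980794.62 − 981673.62 + (693.70) = -185.30 mGal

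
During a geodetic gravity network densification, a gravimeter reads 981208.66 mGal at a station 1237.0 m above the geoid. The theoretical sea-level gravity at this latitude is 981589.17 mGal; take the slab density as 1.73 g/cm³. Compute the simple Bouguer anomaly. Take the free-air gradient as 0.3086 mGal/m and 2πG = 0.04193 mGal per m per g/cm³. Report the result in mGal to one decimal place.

Free-air correction = 0.3086 × 1237.0 = 381.74 mGal
Free-air anomaly = 981208.66 − 981589.17 + (381.74) = 1.23 mGal
Bouguer slab correction = 0.04193 × 1.73 × 1237.0 = 89.73 mGal
Simple Bouguer anomaly = 1.23 − (89.73) = -88.50 mGal

-88.5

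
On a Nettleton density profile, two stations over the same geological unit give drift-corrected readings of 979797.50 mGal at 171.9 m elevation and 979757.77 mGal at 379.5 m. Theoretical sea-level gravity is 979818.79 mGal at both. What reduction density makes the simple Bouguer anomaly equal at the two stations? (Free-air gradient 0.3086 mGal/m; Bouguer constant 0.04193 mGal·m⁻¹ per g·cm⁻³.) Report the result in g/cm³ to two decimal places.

Δg_obs = 979757.77 − 979797.50 = -39.73 mGal over Δh = 379.5 − 171.9 = 207.6 m
Equal Bouguer anomalies ⇒ Δg_obs + (0.3086 − 0.04193ρ)·Δh = 0
0.3086 − 0.04193ρ = −Δg_obs/Δh = 0.19138
ρ = (0.3086 − 0.19138) / 0.04193 = 2.80 g/cm³

2.80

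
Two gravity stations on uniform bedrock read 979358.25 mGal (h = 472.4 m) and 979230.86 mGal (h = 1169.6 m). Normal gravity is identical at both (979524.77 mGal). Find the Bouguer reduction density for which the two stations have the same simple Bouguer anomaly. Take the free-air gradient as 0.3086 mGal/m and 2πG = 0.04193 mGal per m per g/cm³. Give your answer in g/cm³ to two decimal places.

Δg_obs = 979230.86 − 979358.25 = -127.39 mGal over Δh = 1169.6 − 472.4 = 697.2 m
Equal Bouguer anomalies ⇒ Δg_obs + (0.3086 − 0.04193ρ)·Δh = 0
0.3086 − 0.04193ρ = −Δg_obs/Δh = 0.18272
ρ = (0.3086 − 0.18272) / 0.04193 = 3.00 g/cm³

3.00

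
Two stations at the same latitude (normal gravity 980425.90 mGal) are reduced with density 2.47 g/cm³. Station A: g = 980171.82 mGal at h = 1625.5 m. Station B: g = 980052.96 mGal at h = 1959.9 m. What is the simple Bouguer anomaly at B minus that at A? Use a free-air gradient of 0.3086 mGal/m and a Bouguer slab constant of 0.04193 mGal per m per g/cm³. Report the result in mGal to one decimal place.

Δg_SB(A) = 980171.82 − 980425.90 + 0.3086×1625.5 − 0.04193×2.47×1625.5 = 79.20 mGal
Δg_SB(B) = 980052.96 − 980425.90 + 0.3086×1959.9 − 0.04193×2.47×1959.9 = 28.90 mGal
Difference = 28.90 − (79.20) = -50.30 mGal

-50.3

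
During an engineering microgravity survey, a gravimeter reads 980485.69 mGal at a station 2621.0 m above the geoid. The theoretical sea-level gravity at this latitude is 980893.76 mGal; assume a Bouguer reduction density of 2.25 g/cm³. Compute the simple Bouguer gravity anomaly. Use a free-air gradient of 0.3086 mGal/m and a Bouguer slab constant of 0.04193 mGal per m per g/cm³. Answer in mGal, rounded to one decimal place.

Free-air correction = 0.3086 × 2621.0 = 808.84 mGal
Free-air anomaly = 980485.69 − 980893.76 + (808.84) = 400.77 mGal
Bouguer slab correction = 0.04193 × 2.25 × 2621.0 = 247.27 mGal
Simple Bouguer anomaly = 400.77 − (247.27) = 153.50 mGal

153.5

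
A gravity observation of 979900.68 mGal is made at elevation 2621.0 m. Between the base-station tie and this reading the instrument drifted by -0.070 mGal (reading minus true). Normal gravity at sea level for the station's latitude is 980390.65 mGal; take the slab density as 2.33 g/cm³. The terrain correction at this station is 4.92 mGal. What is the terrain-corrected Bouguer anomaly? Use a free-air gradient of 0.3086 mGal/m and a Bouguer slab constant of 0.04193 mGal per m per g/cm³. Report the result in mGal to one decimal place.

Drift-corrected reading = 979900.68 − (-0.070) = 979900.750 mGal
Free-air correction = 0.3086 × 2621.0 = 808.84 mGal
Free-air anomaly = 979900.750 − 980390.65 + (808.84) = 318.940 mGal
Bouguer slab correction = 0.04193 × 2.33 × 2621.0 = 256.06 mGal
Simple Bouguer anomaly = 318.940 − (256.06) = 62.880 mGal
Complete Bouguer anomaly = 62.880 + 4.92 = 67.800 mGal

67.8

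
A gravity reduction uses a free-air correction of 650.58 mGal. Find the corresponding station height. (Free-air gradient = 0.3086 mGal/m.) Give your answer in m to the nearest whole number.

2108

h = 650.58 / 0.3086 = 2108.17 m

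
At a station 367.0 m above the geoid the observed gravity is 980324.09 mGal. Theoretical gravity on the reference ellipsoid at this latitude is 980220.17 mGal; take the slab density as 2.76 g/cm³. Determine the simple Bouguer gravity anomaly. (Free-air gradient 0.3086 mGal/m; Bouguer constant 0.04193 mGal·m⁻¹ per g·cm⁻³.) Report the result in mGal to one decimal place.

174.7

Free-air correction = 0.3086 × 367.0 = 113.26 mGal
Free-air anomaly = 980324.09 − 980220.17 + (113.26) = 217.18 mGal
Bouguer slab correction = 0.04193 × 2.76 × 367.0 = 42.47 mGal
Simple Bouguer anomaly = 217.18 − (42.47) = 174.71 mGal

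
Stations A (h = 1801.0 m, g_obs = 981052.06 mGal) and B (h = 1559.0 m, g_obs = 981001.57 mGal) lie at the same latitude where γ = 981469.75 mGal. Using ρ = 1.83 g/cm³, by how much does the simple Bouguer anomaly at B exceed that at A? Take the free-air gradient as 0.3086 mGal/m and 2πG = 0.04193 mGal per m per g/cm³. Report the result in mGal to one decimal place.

-106.6

Δg_SB(A) = 981052.06 − 981469.75 + 0.3086×1801.0 − 0.04193×1.83×1801.0 = -0.10 mGal
Δg_SB(B) = 981001.57 − 981469.75 + 0.3086×1559.0 − 0.04193×1.83×1559.0 = -106.70 mGal
Difference = -106.70 − (-0.10) = -106.60 mGal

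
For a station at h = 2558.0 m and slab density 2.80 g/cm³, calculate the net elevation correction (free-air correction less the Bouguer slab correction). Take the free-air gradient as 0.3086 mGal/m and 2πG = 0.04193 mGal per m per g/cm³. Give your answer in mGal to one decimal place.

Combined gradient = 0.3086 − 0.04193 × 2.80 = 0.1911960 mGal/m
Combined elevation correction = 0.1911960 × 2558.0 = 489.1 mGal

489.1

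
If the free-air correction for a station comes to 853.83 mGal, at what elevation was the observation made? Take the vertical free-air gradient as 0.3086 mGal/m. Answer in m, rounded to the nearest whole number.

h = 853.83 / 0.3086 = 2766.79 m

2767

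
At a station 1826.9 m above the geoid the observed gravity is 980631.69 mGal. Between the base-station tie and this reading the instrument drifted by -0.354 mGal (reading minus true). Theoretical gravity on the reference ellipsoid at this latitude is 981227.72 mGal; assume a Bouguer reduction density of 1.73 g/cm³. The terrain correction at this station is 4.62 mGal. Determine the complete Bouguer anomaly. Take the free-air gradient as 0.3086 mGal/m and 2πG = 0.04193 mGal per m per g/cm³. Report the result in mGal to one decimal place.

-159.8

Drift-corrected reading = 980631.69 − (-0.354) = 980632.044 mGal
Free-air correction = 0.3086 × 1826.9 = 563.78 mGal
Free-air anomaly = 980632.044 − 981227.72 + (563.78) = -31.896 mGal
Bouguer slab correction = 0.04193 × 1.73 × 1826.9 = 132.52 mGal
Simple Bouguer anomaly = -31.896 − (132.52) = -164.416 mGal
Complete Bouguer anomaly = -164.416 + 4.62 = -159.796 mGal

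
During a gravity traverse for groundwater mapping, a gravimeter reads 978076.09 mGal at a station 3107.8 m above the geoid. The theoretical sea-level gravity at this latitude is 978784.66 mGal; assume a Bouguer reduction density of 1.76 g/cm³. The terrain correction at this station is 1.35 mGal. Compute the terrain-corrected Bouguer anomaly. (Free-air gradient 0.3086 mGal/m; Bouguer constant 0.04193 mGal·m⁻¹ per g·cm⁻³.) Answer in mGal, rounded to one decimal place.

Free-air correction = 0.3086 × 3107.8 = 959.07 mGal
Free-air anomaly = 978076.09 − 978784.66 + (959.07) = 250.50 mGal
Bouguer slab correction = 0.04193 × 1.76 × 3107.8 = 229.35 mGal
Simple Bouguer anomaly = 250.50 − (229.35) = 21.15 mGal
Complete Bouguer anomaly = 21.15 + 1.35 = 22.50 mGal

22.5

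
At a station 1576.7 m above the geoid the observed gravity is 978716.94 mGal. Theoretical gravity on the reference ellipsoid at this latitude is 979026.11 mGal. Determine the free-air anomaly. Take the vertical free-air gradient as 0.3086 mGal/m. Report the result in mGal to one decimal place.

177.4

Free-air correction = 0.3086 × 1576.7 = 486.57 mGal
Free-air anomaly = 978716.94 − 979026.11 + (486.57) = 177.40 mGal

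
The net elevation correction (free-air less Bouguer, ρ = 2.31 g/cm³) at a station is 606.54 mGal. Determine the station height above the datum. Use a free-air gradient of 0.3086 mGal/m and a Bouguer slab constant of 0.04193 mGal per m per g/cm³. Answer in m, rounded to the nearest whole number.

2865

Combined gradient = 0.3086 − 0.04193 × 2.31 = 0.2117417 mGal/m
h = 606.54 / 0.2117417 = 2864.53 m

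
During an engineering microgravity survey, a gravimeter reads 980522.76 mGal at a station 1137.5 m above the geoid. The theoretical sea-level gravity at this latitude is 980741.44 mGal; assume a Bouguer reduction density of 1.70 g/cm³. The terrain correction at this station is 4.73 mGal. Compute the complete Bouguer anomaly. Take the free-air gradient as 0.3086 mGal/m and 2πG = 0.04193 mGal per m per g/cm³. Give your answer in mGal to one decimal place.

56.0

Free-air correction = 0.3086 × 1137.5 = 351.03 mGal
Free-air anomaly = 980522.76 − 980741.44 + (351.03) = 132.35 mGal
Bouguer slab correction = 0.04193 × 1.70 × 1137.5 = 81.08 mGal
Simple Bouguer anomaly = 132.35 − (81.08) = 51.27 mGal
Complete Bouguer anomaly = 51.27 + 4.73 = 56.00 mGal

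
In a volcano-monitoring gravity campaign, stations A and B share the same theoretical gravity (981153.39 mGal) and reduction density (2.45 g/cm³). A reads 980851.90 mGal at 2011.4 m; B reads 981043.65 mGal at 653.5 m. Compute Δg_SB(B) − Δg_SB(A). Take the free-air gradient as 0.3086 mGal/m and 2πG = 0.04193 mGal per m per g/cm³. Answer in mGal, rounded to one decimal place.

Δg_SB(A) = 980851.90 − 981153.39 + 0.3086×2011.4 − 0.04193×2.45×2011.4 = 112.60 mGal
Δg_SB(B) = 981043.65 − 981153.39 + 0.3086×653.5 − 0.04193×2.45×653.5 = 24.80 mGal
Difference = 24.80 − (112.60) = -87.80 mGal

-87.8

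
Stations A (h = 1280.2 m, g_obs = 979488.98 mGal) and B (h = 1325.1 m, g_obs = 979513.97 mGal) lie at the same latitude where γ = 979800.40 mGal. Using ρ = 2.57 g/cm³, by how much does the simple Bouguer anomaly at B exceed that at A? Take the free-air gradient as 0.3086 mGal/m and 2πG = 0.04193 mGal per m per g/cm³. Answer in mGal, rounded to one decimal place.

Δg_SB(A) = 979488.98 − 979800.40 + 0.3086×1280.2 − 0.04193×2.57×1280.2 = -54.30 mGal
Δg_SB(B) = 979513.97 − 979800.40 + 0.3086×1325.1 − 0.04193×2.57×1325.1 = -20.30 mGal
Difference = -20.30 − (-54.30) = 34.00 mGal

34.0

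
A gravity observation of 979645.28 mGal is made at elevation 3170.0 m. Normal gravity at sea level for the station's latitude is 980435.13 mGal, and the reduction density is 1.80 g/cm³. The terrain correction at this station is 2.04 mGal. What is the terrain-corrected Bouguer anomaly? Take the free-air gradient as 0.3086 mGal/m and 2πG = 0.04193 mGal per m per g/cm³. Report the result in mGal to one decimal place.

-48.8

Free-air correction = 0.3086 × 3170.0 = 978.26 mGal
Free-air anomaly = 979645.28 − 980435.13 + (978.26) = 188.41 mGal
Bouguer slab correction = 0.04193 × 1.80 × 3170.0 = 239.25 mGal
Simple Bouguer anomaly = 188.41 − (239.25) = -50.84 mGal
Complete Bouguer anomaly = -50.84 + 2.04 = -48.80 mGal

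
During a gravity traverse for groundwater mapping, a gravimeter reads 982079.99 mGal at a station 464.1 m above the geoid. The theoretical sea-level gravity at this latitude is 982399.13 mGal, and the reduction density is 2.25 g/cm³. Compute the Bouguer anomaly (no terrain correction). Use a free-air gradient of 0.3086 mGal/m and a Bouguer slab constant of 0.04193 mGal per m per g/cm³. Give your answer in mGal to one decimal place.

Free-air correction = 0.3086 × 464.1 = 143.22 mGal
Free-air anomaly = 982079.99 − 982399.13 + (143.22) = -175.92 mGal
Bouguer slab correction = 0.04193 × 2.25 × 464.1 = 43.78 mGal
Simple Bouguer anomaly = -175.92 − (43.78) = -219.70 mGal

-219.7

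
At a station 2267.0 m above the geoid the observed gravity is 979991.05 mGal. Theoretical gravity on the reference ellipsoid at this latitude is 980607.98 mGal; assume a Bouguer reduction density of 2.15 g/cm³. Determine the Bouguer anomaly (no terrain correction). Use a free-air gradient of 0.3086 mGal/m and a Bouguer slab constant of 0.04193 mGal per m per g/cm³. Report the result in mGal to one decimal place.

-121.7

Free-air correction = 0.3086 × 2267.0 = 699.60 mGal
Free-air anomaly = 979991.05 − 980607.98 + (699.60) = 82.67 mGal
Bouguer slab correction = 0.04193 × 2.15 × 2267.0 = 204.37 mGal
Simple Bouguer anomaly = 82.67 − (204.37) = -121.70 mGal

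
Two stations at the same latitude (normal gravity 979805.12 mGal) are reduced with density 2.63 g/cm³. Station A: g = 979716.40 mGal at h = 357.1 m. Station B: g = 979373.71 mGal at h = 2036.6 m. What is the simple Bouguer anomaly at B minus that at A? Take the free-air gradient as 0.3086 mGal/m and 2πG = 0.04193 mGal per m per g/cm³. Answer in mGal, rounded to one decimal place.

Δg_SB(A) = 979716.40 − 979805.12 + 0.3086×357.1 − 0.04193×2.63×357.1 = -17.90 mGal
Δg_SB(B) = 979373.71 − 979805.12 + 0.3086×2036.6 − 0.04193×2.63×2036.6 = -27.50 mGal
Difference = -27.50 − (-17.90) = -9.60 mGal

-9.6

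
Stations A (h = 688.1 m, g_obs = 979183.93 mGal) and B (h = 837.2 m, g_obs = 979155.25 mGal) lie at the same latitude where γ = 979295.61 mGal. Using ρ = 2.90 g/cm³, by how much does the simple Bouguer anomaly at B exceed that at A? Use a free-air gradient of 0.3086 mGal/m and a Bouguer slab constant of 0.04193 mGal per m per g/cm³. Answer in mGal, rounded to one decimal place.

Δg_SB(A) = 979183.93 − 979295.61 + 0.3086×688.1 − 0.04193×2.90×688.1 = 17.00 mGal
Δg_SB(B) = 979155.25 − 979295.61 + 0.3086×837.2 − 0.04193×2.90×837.2 = 16.20 mGal
Difference = 16.20 − (17.00) = -0.80 mGal

-0.8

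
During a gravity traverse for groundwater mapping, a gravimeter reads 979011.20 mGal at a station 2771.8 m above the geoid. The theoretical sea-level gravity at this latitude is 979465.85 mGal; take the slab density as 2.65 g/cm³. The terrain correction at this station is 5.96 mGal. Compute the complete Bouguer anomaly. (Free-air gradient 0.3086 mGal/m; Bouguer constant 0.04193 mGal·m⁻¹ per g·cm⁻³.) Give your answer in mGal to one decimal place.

Free-air correction = 0.3086 × 2771.8 = 855.38 mGal
Free-air anomaly = 979011.20 − 979465.85 + (855.38) = 400.73 mGal
Bouguer slab correction = 0.04193 × 2.65 × 2771.8 = 307.99 mGal
Simple Bouguer anomaly = 400.73 − (307.99) = 92.74 mGal
Complete Bouguer anomaly = 92.74 + 5.96 = 98.70 mGal

98.7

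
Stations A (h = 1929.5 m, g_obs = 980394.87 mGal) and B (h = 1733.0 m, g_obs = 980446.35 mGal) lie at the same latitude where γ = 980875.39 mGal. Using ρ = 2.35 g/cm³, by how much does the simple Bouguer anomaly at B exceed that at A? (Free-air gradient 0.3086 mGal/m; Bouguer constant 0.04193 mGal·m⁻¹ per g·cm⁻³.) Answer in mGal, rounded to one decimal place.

Δg_SB(A) = 980394.87 − 980875.39 + 0.3086×1929.5 − 0.04193×2.35×1929.5 = -75.20 mGal
Δg_SB(B) = 980446.35 − 980875.39 + 0.3086×1733.0 − 0.04193×2.35×1733.0 = -65.00 mGal
Difference = -65.00 − (-75.20) = 10.20 mGal

10.2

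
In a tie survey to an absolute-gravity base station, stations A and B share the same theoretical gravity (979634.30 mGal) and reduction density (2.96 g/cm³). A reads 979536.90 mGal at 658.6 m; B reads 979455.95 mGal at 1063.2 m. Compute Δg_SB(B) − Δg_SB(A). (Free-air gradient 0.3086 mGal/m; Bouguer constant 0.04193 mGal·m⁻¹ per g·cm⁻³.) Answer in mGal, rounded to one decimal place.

-6.3

Δg_SB(A) = 979536.90 − 979634.30 + 0.3086×658.6 − 0.04193×2.96×658.6 = 24.10 mGal
Δg_SB(B) = 979455.95 − 979634.30 + 0.3086×1063.2 − 0.04193×2.96×1063.2 = 17.80 mGal
Difference = 17.80 − (24.10) = -6.30 mGal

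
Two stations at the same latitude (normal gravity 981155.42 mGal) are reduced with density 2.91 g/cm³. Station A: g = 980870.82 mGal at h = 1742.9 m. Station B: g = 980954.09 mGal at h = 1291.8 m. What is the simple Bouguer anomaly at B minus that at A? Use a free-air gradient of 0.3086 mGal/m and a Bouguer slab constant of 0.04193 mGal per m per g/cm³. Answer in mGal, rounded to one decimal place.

Δg_SB(A) = 980870.82 − 981155.42 + 0.3086×1742.9 − 0.04193×2.91×1742.9 = 40.60 mGal
Δg_SB(B) = 980954.09 − 981155.42 + 0.3086×1291.8 − 0.04193×2.91×1291.8 = 39.70 mGal
Difference = 39.70 − (40.60) = -0.90 mGal

-0.9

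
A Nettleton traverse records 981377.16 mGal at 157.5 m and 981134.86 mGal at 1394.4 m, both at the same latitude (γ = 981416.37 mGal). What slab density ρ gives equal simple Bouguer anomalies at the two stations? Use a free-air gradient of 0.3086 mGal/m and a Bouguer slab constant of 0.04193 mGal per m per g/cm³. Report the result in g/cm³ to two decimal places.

Δg_obs = 981134.86 − 981377.16 = -242.30 mGal over Δh = 1394.4 − 157.5 = 1236.9 m
Equal Bouguer anomalies ⇒ Δg_obs + (0.3086 − 0.04193ρ)·Δh = 0
0.3086 − 0.04193ρ = −Δg_obs/Δh = 0.19589
ρ = (0.3086 − 0.19589) / 0.04193 = 2.69 g/cm³

2.69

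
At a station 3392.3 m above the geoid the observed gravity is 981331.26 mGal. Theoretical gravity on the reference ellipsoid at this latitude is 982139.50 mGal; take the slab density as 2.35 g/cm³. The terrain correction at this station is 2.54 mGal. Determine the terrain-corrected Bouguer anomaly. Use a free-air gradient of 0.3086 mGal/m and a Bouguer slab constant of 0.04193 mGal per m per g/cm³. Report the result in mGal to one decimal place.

-93.1

Free-air correction = 0.3086 × 3392.3 = 1046.86 mGal
Free-air anomaly = 981331.26 − 982139.50 + (1046.86) = 238.62 mGal
Bouguer slab correction = 0.04193 × 2.35 × 3392.3 = 334.26 mGal
Simple Bouguer anomaly = 238.62 − (334.26) = -95.64 mGal
Complete Bouguer anomaly = -95.64 + 2.54 = -93.10 mGal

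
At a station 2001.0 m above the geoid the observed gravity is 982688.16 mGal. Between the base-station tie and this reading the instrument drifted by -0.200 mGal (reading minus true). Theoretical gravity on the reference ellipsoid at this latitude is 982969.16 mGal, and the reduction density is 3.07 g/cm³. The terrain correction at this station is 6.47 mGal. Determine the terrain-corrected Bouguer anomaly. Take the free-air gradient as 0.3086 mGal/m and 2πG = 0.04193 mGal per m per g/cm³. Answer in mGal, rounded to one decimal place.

85.6

Drift-corrected reading = 982688.16 − (-0.200) = 982688.360 mGal
Free-air correction = 0.3086 × 2001.0 = 617.51 mGal
Free-air anomaly = 982688.360 − 982969.16 + (617.51) = 336.710 mGal
Bouguer slab correction = 0.04193 × 3.07 × 2001.0 = 257.58 mGal
Simple Bouguer anomaly = 336.710 − (257.58) = 79.130 mGal
Complete Bouguer anomaly = 79.130 + 6.47 = 85.600 mGal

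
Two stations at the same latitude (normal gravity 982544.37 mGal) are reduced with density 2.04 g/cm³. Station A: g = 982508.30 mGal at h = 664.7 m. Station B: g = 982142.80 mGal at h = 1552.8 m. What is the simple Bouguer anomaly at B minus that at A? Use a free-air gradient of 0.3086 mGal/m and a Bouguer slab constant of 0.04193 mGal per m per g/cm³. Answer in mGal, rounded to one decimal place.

Δg_SB(A) = 982508.30 − 982544.37 + 0.3086×664.7 − 0.04193×2.04×664.7 = 112.20 mGal
Δg_SB(B) = 982142.80 − 982544.37 + 0.3086×1552.8 − 0.04193×2.04×1552.8 = -55.20 mGal
Difference = -55.20 − (112.20) = -167.40 mGal

-167.4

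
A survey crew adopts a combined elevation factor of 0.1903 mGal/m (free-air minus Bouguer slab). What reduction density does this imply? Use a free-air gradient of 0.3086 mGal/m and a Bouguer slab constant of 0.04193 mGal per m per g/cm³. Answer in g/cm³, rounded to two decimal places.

0.1903 = 0.3086 − 0.04193 × ρ
ρ = (0.3086 − 0.1903) / 0.04193 = 2.82 g/cm³

2.82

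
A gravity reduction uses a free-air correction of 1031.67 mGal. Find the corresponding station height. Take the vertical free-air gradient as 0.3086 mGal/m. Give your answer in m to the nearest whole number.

3343

h = 1031.67 / 0.3086 = 3343.07 m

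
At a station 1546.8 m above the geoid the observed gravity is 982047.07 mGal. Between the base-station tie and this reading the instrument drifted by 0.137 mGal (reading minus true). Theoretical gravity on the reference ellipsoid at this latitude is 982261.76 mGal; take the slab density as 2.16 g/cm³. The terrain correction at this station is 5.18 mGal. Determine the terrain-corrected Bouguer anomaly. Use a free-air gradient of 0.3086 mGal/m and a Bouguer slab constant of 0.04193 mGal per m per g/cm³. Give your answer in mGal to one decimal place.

127.6

Drift-corrected reading = 982047.07 − (0.137) = 982046.933 mGal
Free-air correction = 0.3086 × 1546.8 = 477.34 mGal
Free-air anomaly = 982046.933 − 982261.76 + (477.34) = 262.513 mGal
Bouguer slab correction = 0.04193 × 2.16 × 1546.8 = 140.09 mGal
Simple Bouguer anomaly = 262.513 − (140.09) = 122.423 mGal
Complete Bouguer anomaly = 122.423 + 5.18 = 127.603 mGal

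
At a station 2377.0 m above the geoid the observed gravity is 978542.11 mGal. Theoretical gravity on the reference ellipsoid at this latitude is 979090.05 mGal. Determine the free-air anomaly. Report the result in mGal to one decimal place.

Free-air correction = 0.3086 × 2377.0 = 733.54 mGal
Free-air anomaly = 978542.11 − 979090.05 + (733.54) = 185.60 mGal

185.6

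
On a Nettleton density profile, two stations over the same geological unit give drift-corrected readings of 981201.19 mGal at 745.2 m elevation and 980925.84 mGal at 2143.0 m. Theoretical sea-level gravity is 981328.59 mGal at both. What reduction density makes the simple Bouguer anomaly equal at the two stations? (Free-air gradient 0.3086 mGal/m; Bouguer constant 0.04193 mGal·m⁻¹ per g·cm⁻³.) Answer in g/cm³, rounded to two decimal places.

2.66

Δg_obs = 980925.84 − 981201.19 = -275.35 mGal over Δh = 2143.0 − 745.2 = 1397.8 m
Equal Bouguer anomalies ⇒ Δg_obs + (0.3086 − 0.04193ρ)·Δh = 0
0.3086 − 0.04193ρ = −Δg_obs/Δh = 0.19699
ρ = (0.3086 − 0.19699) / 0.04193 = 2.66 g/cm³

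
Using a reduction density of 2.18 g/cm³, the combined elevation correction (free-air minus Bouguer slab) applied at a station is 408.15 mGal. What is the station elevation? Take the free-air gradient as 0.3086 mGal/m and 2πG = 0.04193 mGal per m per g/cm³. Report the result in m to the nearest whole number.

1879

Combined gradient = 0.3086 − 0.04193 × 2.18 = 0.2171926 mGal/m
h = 408.15 / 0.2171926 = 1879.21 m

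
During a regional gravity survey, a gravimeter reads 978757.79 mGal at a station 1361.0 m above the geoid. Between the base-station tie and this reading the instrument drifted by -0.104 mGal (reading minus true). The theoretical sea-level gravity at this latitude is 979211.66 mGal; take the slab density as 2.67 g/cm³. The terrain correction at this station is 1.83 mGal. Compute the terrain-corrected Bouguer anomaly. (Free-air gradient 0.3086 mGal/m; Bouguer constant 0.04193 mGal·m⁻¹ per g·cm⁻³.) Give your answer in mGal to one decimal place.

Drift-corrected reading = 978757.79 − (-0.104) = 978757.894 mGal
Free-air correction = 0.3086 × 1361.0 = 420.00 mGal
Free-air anomaly = 978757.894 − 979211.66 + (420.00) = -33.766 mGal
Bouguer slab correction = 0.04193 × 2.67 × 1361.0 = 152.37 mGal
Simple Bouguer anomaly = -33.766 − (152.37) = -186.136 mGal
Complete Bouguer anomaly = -186.136 + 1.83 = -184.306 mGal

-184.3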